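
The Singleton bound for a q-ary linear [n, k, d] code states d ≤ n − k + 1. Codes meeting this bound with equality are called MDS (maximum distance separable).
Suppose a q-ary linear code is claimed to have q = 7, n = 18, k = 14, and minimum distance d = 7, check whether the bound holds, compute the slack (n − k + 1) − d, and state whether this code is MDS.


Singleton RHS = n − k + 1 = 5, slack = -2, bound violated (no such code; not MDS).

Singleton bound: d ≤ n − k + 1.
Here n = 18, k = 14, so n − k + 1 = 5.
Given d = 7, check d ≤ 5: NO.
Slack = (n − k + 1) − d = -2.
The slack is negative: d = 7 exceeds n − k + 1 = 5 by 2, so the Singleton bound is violated and no linear [18, 14, 7]_7 code can exist. In particular it is not MDS (MDS requires d = n − k + 1 exactly).
Description: the claimed parameters are [18, 14, 7]_7; such a code would be impossible (violates the Singleton bound).


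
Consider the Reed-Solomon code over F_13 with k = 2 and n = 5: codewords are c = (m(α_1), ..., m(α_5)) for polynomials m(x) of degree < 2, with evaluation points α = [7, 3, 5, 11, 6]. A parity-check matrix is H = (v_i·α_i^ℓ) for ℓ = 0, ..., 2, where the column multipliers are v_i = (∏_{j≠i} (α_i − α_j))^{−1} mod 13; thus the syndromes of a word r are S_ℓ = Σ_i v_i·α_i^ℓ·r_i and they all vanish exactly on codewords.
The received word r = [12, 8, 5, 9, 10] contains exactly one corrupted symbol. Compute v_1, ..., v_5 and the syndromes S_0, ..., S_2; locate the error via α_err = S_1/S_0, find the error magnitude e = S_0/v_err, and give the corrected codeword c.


S = (7, 10, 5), error at position 1, error magnitude e = 10, c = [2, 8, 5, 9, 10].

Step 1: column multipliers v_i = (∏_{j≠i}(α_i − α_j))^{−1} mod 13.
  i = 1 (α = 7): (7−3)(7−5)(7−11)(7−6) = 4·2·(−4)·1 = −32 ≡ 7, so v_1 = 7^{−1} = 2 (mod 13).
  i = 2 (α = 3): (3−7)(3−5)(3−11)(3−6) = (−4)·(−2)·(−8)·(−3) = 192 ≡ 10, so v_2 = 10^{−1} = 4 (mod 13).
  i = 3 (α = 5): (5−7)(5−3)(5−11)(5−6) = (−2)·2·(−6)·(−1) = −24 ≡ 2, so v_3 = 2^{−1} = 7 (mod 13).
  i = 4 (α = 11): (11−7)(11−3)(11−5)(11−6) = 4·8·6·5 = 960 ≡ 11, so v_4 = 11^{−1} = 6 (mod 13).
  i = 5 (α = 6): (6−7)(6−3)(6−5)(6−11) = (−1)·3·1·(−5) = 15 ≡ 2, so v_5 = 2^{−1} = 7 (mod 13).
  v = [2, 4, 7, 6, 7].
Step 2: syndromes of r = [12, 8, 5, 9, 10] (all sums mod 13).
  S_0 = Σ v_i r_i = 2·12 + 4·8 + 7·5 + 6·9 + 7·10 = 215 ≡ 7.
  S_1 = Σ v_i α_i r_i = 2·7·12 + 4·3·8 + 7·5·5 + 6·11·9 + 7·6·10 = 1453 ≡ 10.
  α_i^2 mod 13 = [10, 9, 12, 4, 10].
  S_2 = Σ v_i α_i^2 r_i = 2·10·12 + 4·9·8 + 7·12·5 + 6·4·9 + 7·10·10 = 1864 ≡ 5.
  S = (7, 10, 5) ≠ 0, so r is not a codeword (an error is present).
Step 3: locate the error. For a single error e at position i, S_ℓ = v_i·e·α_i^ℓ, so α_err = S_1/S_0.
  S_0^{−1} = 7^{−1} = 2 (mod 13), so α_err = 10·2 = 20 ≡ 7 = α_1. Error position i = 1.
  Consistency check: S_2/S_1 = 5·4 = 20 ≡ 7 = α_err ✓ (single-error assumption holds).
Step 4: error magnitude e = S_0/v_1 = S_0·∏_{j≠1}(α_1 − α_j) = 7·7 = 49 ≡ 10 (mod 13).
Step 5: correct position 1: c_1 = r_1 − e = 12 − 10 ≡ 2 (mod 13). Hence c = [2, 8, 5, 9, 10].
  Check: interpolating c through the α_i gives m(x) = 6 + 5·x (degree < 2) with m(α_i) = c_i for every i, so c is indeed a codeword.


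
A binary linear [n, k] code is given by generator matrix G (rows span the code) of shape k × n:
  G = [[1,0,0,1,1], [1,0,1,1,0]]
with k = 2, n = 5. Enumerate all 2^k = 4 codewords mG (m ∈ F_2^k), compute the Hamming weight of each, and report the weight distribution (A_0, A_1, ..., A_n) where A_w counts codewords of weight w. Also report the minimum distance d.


Weight distribution: A_0 = 1, A_2 = 1, A_3 = 2. Minimum distance d = 2.

Enumerate all 2^2 = 4 messages m ∈ F_2^2.
For each, compute codeword c = mG in F_2^5, then tally its weight.
  m = 00 → c = 00000, weight = 0.
  m = 10 → c = 10011, weight = 3.
  m = 01 → c = 10110, weight = 3.
  m = 11 → c = 00101, weight = 2.
Tally weights:
  weight 0: 1 codewords.
  weight 2: 1 codewords.
  weight 3: 2 codewords.
Minimum distance d = smallest w > 0 with A_w > 0 = 2.
Sanity: Σ A_w = 4 = 2^2 = 4 ✓.


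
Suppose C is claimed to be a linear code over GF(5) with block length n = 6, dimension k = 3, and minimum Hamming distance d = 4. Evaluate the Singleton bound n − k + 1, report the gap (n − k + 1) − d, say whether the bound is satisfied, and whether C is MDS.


Singleton RHS = n − k + 1 = 4, slack = 0, bound satisfied, MDS.

Singleton bound: d ≤ n − k + 1.
Here n = 6, k = 3, so n − k + 1 = 4.
Given d = 4, check d ≤ 4: YES.
Slack = (n − k + 1) − d = 0.
The code is MDS (slack = 0).
Description: the claimed parameters are [6, 3, 4]_5; such a code would be MDS (meets Singleton bound).


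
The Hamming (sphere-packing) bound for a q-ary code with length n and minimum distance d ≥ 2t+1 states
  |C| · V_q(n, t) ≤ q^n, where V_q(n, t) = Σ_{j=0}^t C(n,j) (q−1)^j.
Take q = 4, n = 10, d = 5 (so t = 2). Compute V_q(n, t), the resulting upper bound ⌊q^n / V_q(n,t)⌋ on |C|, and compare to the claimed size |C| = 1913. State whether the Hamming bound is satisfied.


V_q(n, t) = 436, q^n = 1048576, Hamming bound = 2404, |C| = 1913 ≤ bound (satisfied).

Step 1: Compute V_q(n, t) = Σ_{j=0}^2 C(n, j) (q−1)^j.
  j = 0: C(10,0)·(3)^0 = 1·1 = 1.
  j = 1: C(10,1)·(3)^1 = 10·3 = 30.
  j = 2: C(10,2)·(3)^2 = 45·9 = 405.
  V_q(n, t) = 1 + 30 + 405 = 436.
Step 2: q^n = 4^10 = 1048576.
Step 3: Hamming bound ⌊q^n / V_q(n,t)⌋ = ⌊1048576/436⌋ = 2404.
Step 4: Compare |C| = 1913 to 2404: satisfied.
The claimed |C| lies below the Hamming bound.


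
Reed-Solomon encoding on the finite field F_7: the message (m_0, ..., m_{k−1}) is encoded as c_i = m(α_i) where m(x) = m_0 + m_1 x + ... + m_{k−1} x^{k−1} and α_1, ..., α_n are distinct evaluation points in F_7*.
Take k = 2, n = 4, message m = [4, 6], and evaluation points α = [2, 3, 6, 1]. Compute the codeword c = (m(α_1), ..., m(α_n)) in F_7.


c = [2, 1, 5, 3]

Message polynomial: m(x) = 4 + 6·x (mod 7).
For each evaluation point α_i, compute m(α_i) mod 7:
  α_1 = 2: Horner steps 6 → 2, so m(2) = 2.
  α_2 = 3: Horner steps 6 → 1, so m(3) = 1.
  α_3 = 6: Horner steps 6 → 5, so m(6) = 5.
  α_4 = 1: Horner steps 6 → 3, so m(1) = 3.
Codeword c = [2, 1, 5, 3] ∈ F_7^4.


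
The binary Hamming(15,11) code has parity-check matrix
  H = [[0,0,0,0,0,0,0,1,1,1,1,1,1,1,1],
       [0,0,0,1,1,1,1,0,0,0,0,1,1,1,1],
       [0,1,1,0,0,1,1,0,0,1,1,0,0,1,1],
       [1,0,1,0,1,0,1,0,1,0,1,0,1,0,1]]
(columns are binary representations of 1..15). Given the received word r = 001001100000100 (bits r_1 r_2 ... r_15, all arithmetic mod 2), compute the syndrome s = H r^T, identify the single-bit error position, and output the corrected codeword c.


s = (1, 1, 1, 1)^T, error position = 15, corrected codeword c = 001001100000101

Compute s = H r^T mod 2 one row at a time:
  s_1 = 0 + 0 + 0 + 0 + 0 + 1 + 0 + 0 = 1 ≡ 1 (mod 2).
  s_2 = 0 + 0 + 1 + 1 + 0 + 1 + 0 + 0 = 3 ≡ 1 (mod 2).
  s_3 = 0 + 1 + 1 + 1 + 0 + 0 + 0 + 0 = 3 ≡ 1 (mod 2).
  s_4 = 0 + 1 + 0 + 1 + 0 + 0 + 1 + 0 = 3 ≡ 1 (mod 2).
s = (1, 1, 1, 1)^T — this equals column 15 of H (binary 1111), so error is at position 15.
Correct: flip bit 15 of r = 001001100000100 to get c = 001001100000101.


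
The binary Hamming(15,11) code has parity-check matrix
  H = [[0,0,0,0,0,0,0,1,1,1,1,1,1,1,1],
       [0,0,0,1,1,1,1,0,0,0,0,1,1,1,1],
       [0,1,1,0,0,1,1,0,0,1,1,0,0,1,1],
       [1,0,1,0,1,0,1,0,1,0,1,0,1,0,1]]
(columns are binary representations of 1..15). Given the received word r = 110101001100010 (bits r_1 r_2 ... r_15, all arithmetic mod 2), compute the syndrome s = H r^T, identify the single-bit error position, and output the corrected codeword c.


s = (1, 1, 0, 0)^T, error position = 12, corrected codeword c = 110101001101010

Compute s = H r^T mod 2 one row at a time:
  s_1 = 0 + 1 + 1 + 0 + 0 + 0 + 1 + 0 = 3 ≡ 1 (mod 2).
  s_2 = 1 + 0 + 1 + 0 + 0 + 0 + 1 + 0 = 3 ≡ 1 (mod 2).
  s_3 = 1 + 0 + 1 + 0 + 1 + 0 + 1 + 0 = 4 ≡ 0 (mod 2).
  s_4 = 1 + 0 + 0 + 0 + 1 + 0 + 0 + 0 = 2 ≡ 0 (mod 2).
s = (1, 1, 0, 0)^T — this equals column 12 of H (binary 1100), so error is at position 12.
Correct: flip bit 12 of r = 110101001100010 to get c = 110101001101010.


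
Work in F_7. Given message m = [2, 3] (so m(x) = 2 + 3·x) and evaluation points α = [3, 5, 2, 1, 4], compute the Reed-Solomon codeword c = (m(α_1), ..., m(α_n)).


c = [4, 3, 1, 5, 0]

Message polynomial: m(x) = 2 + 3·x (mod 7).
For each evaluation point α_i, compute m(α_i) mod 7:
  α_1 = 3: Horner steps 3 → 4, so m(3) = 4.
  α_2 = 5: Horner steps 3 → 3, so m(5) = 3.
  α_3 = 2: Horner steps 3 → 1, so m(2) = 1.
  α_4 = 1: Horner steps 3 → 5, so m(1) = 5.
  α_5 = 4: Horner steps 3 → 0, so m(4) = 0.
Codeword c = [4, 3, 1, 5, 0] ∈ F_7^5.


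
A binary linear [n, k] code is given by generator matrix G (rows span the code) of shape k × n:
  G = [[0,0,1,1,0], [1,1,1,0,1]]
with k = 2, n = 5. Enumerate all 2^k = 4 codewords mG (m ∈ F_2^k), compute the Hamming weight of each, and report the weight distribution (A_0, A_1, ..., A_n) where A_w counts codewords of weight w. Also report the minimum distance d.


Weight distribution: A_0 = 1, A_2 = 1, A_4 = 2. Minimum distance d = 2.

Enumerate all 2^2 = 4 messages m ∈ F_2^2.
For each, compute codeword c = mG in F_2^5, then tally its weight.
  m = 00 → c = 00000, weight = 0.
  m = 10 → c = 00110, weight = 2.
  m = 01 → c = 11101, weight = 4.
  m = 11 → c = 11011, weight = 4.
Tally weights:
  weight 0: 1 codewords.
  weight 2: 1 codewords.
  weight 4: 2 codewords.
Minimum distance d = smallest w > 0 with A_w > 0 = 2.
Sanity: Σ A_w = 4 = 2^2 = 4 ✓.


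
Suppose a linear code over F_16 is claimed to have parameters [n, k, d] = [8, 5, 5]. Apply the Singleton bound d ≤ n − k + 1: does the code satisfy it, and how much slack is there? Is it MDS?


Singleton RHS = n − k + 1 = 4, slack = -1, bound violated (no such code; not MDS).

Singleton bound: d ≤ n − k + 1.
Here n = 8, k = 5, so n − k + 1 = 4.
Given d = 5, check d ≤ 4: NO.
Slack = (n − k + 1) − d = -1.
The slack is negative: d = 5 exceeds n − k + 1 = 4 by 1, so the Singleton bound is violated and no linear [8, 5, 5]_16 code can exist. In particular it is not MDS (MDS requires d = n − k + 1 exactly).
Description: the claimed parameters are [8, 5, 5]_16; such a code would be impossible (violates the Singleton bound).


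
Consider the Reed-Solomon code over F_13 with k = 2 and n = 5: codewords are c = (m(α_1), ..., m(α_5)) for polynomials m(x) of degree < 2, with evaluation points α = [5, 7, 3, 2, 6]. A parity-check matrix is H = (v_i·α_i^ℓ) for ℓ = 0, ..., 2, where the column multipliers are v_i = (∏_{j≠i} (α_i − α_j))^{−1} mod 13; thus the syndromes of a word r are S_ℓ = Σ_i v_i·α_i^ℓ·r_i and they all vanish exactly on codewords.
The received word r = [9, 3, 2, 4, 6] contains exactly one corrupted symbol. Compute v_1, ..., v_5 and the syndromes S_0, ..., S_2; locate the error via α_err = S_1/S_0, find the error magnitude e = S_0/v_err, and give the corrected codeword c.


S = (8, 3, 6), error at position 4, error magnitude e = 12, c = [9, 3, 2, 5, 6].

Step 1: column multipliers v_i = (∏_{j≠i}(α_i − α_j))^{−1} mod 13.
  i = 1 (α = 5): (5−7)(5−3)(5−2)(5−6) = (−2)·2·3·(−1) = 12 ≡ 12, so v_1 = 12^{−1} = 12 (mod 13).
  i = 2 (α = 7): (7−5)(7−3)(7−2)(7−6) = 2·4·5·1 = 40 ≡ 1, so v_2 = 1^{−1} = 1 (mod 13).
  i = 3 (α = 3): (3−5)(3−7)(3−2)(3−6) = (−2)·(−4)·1·(−3) = −24 ≡ 2, so v_3 = 2^{−1} = 7 (mod 13).
  i = 4 (α = 2): (2−5)(2−7)(2−3)(2−6) = (−3)·(−5)·(−1)·(−4) = 60 ≡ 8, so v_4 = 8^{−1} = 5 (mod 13).
  i = 5 (α = 6): (6−5)(6−7)(6−3)(6−2) = 1·(−1)·3·4 = −12 ≡ 1, so v_5 = 1^{−1} = 1 (mod 13).
  v = [12, 1, 7, 5, 1].
Step 2: syndromes of r = [9, 3, 2, 4, 6] (all sums mod 13).
  S_0 = Σ v_i r_i = 12·9 + 1·3 + 7·2 + 5·4 + 1·6 = 151 ≡ 8.
  S_1 = Σ v_i α_i r_i = 12·5·9 + 1·7·3 + 7·3·2 + 5·2·4 + 1·6·6 = 679 ≡ 3.
  α_i^2 mod 13 = [12, 10, 9, 4, 10].
  S_2 = Σ v_i α_i^2 r_i = 12·12·9 + 1·10·3 + 7·9·2 + 5·4·4 + 1·10·6 = 1592 ≡ 6.
  S = (8, 3, 6) ≠ 0, so r is not a codeword (an error is present).
Step 3: locate the error. For a single error e at position i, S_ℓ = v_i·e·α_i^ℓ, so α_err = S_1/S_0.
  S_0^{−1} = 8^{−1} = 5 (mod 13), so α_err = 3·5 = 15 ≡ 2 = α_4. Error position i = 4.
  Consistency check: S_2/S_1 = 6·9 = 54 ≡ 2 = α_err ✓ (single-error assumption holds).
Step 4: error magnitude e = S_0/v_4 = S_0·∏_{j≠4}(α_4 − α_j) = 8·8 = 64 ≡ 12 (mod 13).
Step 5: correct position 4: c_4 = r_4 − e = 4 − 12 ≡ 5 (mod 13). Hence c = [9, 3, 2, 5, 6].
  Check: interpolating c through the α_i gives m(x) = 11 + 10·x (degree < 2) with m(α_i) = c_i for every i, so c is indeed a codeword.


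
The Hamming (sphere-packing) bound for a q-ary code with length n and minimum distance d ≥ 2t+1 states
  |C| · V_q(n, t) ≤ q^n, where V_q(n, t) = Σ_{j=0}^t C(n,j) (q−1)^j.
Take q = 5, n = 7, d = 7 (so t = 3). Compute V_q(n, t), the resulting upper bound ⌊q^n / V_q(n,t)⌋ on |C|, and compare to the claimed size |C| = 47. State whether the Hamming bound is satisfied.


V_q(n, t) = 2605, q^n = 78125, Hamming bound = 29, |C| = 47 > bound (violated).

Step 1: Compute V_q(n, t) = Σ_{j=0}^3 C(n, j) (q−1)^j.
  j = 0: C(7,0)·(4)^0 = 1·1 = 1.
  j = 1: C(7,1)·(4)^1 = 7·4 = 28.
  j = 2: C(7,2)·(4)^2 = 21·16 = 336.
  j = 3: C(7,3)·(4)^3 = 35·64 = 2240.
  V_q(n, t) = 1 + 28 + 336 + 2240 = 2605.
Step 2: q^n = 5^7 = 78125.
Step 3: Hamming bound ⌊q^n / V_q(n,t)⌋ = ⌊78125/2605⌋ = 29.
Step 4: Compare |C| = 47 to 29: violated.
The claimed |C| lies above the Hamming bound, so no 5-ary code of length 7 with d ≥ 7 can have 47 codewords.


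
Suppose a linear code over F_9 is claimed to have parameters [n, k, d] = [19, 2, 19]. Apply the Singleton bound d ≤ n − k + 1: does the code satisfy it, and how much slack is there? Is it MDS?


Singleton RHS = n − k + 1 = 18, slack = -1, bound violated (no such code; not MDS).

Singleton bound: d ≤ n − k + 1.
Here n = 19, k = 2, so n − k + 1 = 18.
Given d = 19, check d ≤ 18: NO.
Slack = (n − k + 1) − d = -1.
The slack is negative: d = 19 exceeds n − k + 1 = 18 by 1, so the Singleton bound is violated and no linear [19, 2, 19]_9 code can exist. In particular it is not MDS (MDS requires d = n − k + 1 exactly).
Description: the claimed parameters are [19, 2, 19]_9; such a code would be impossible (violates the Singleton bound).


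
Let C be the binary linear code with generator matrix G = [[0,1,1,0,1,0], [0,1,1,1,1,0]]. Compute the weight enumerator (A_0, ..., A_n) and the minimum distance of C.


Weight distribution: A_0 = 1, A_1 = 1, A_3 = 1, A_4 = 1. Minimum distance d = 1.

Enumerate all 2^2 = 4 messages m ∈ F_2^2.
For each, compute codeword c = mG in F_2^6, then tally its weight.
  m = 00 → c = 000000, weight = 0.
  m = 10 → c = 011010, weight = 3.
  m = 01 → c = 011110, weight = 4.
  m = 11 → c = 000100, weight = 1.
Tally weights:
  weight 0: 1 codewords.
  weight 1: 1 codewords.
  weight 3: 1 codewords.
  weight 4: 1 codewords.
Minimum distance d = smallest w > 0 with A_w > 0 = 1.
Sanity: Σ A_w = 4 = 2^2 = 4 ✓.


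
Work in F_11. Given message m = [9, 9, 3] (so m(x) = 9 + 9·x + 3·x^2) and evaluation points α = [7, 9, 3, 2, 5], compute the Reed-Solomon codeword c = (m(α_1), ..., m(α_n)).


c = [10, 3, 8, 6, 8]

Message polynomial: m(x) = 9 + 9·x + 3·x^2 (mod 11).
For each evaluation point α_i, compute m(α_i) mod 11:
  α_1 = 7: Horner steps 3 → 8 → 10, so m(7) = 10.
  α_2 = 9: Horner steps 3 → 3 → 3, so m(9) = 3.
  α_3 = 3: Horner steps 3 → 7 → 8, so m(3) = 8.
  α_4 = 2: Horner steps 3 → 4 → 6, so m(2) = 6.
  α_5 = 5: Horner steps 3 → 2 → 8, so m(5) = 8.
Codeword c = [10, 3, 8, 6, 8] ∈ F_11^5.


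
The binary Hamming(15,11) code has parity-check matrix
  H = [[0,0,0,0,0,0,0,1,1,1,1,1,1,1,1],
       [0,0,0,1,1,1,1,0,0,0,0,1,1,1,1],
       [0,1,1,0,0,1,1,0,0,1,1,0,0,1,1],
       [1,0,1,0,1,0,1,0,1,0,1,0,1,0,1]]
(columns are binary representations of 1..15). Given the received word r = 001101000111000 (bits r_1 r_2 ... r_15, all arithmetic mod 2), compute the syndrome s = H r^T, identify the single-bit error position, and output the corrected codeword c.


s = (1, 1, 0, 0)^T, error position = 12, corrected codeword c = 001101000110000

Compute s = H r^T mod 2 one row at a time:
  s_1 = 0 + 0 + 1 + 1 + 1 + 0 + 0 + 0 = 3 ≡ 1 (mod 2).
  s_2 = 1 + 0 + 1 + 0 + 1 + 0 + 0 + 0 = 3 ≡ 1 (mod 2).
  s_3 = 0 + 1 + 1 + 0 + 1 + 1 + 0 + 0 = 4 ≡ 0 (mod 2).
  s_4 = 0 + 1 + 0 + 0 + 0 + 1 + 0 + 0 = 2 ≡ 0 (mod 2).
s = (1, 1, 0, 0)^T — this equals column 12 of H (binary 1100), so error is at position 12.
Correct: flip bit 12 of r = 001101000111000 to get c = 001101000110000.


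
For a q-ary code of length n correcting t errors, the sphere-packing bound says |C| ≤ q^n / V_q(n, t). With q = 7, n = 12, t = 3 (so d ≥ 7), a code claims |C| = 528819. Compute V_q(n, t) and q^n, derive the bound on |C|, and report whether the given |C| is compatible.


V_q(n, t) = 49969, q^n = 13841287201, Hamming bound = 276997, |C| = 528819 > bound (violated).

Step 1: Compute V_q(n, t) = Σ_{j=0}^3 C(n, j) (q−1)^j.
  j = 0: C(12,0)·(6)^0 = 1·1 = 1.
  j = 1: C(12,1)·(6)^1 = 12·6 = 72.
  j = 2: C(12,2)·(6)^2 = 66·36 = 2376.
  j = 3: C(12,3)·(6)^3 = 220·216 = 47520.
  V_q(n, t) = 1 + 72 + 2376 + 47520 = 49969.
Step 2: q^n = 7^12 = 13841287201.
Step 3: Hamming bound ⌊q^n / V_q(n,t)⌋ = ⌊13841287201/49969⌋ = 276997.
Step 4: Compare |C| = 528819 to 276997: violated.
The claimed |C| lies above the Hamming bound, so no 7-ary code of length 12 with d ≥ 7 can have 528819 codewords.


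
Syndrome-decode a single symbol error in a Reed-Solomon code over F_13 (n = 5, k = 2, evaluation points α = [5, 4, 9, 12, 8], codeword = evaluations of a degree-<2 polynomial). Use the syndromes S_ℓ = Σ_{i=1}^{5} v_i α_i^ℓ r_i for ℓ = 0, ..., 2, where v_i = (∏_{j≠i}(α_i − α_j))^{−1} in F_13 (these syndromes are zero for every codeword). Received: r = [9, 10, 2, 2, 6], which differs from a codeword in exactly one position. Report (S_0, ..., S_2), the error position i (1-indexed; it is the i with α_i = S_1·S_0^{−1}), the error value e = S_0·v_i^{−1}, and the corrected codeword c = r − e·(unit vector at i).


S = (2, 5, 6), error at position 3, error magnitude e = 10, c = [9, 10, 5, 2, 6].

Step 1: column multipliers v_i = (∏_{j≠i}(α_i − α_j))^{−1} mod 13.
  i = 1 (α = 5): (5−4)(5−9)(5−12)(5−8) = 1·(−4)·(−7)·(−3) = −84 ≡ 7, so v_1 = 7^{−1} = 2 (mod 13).
  i = 2 (α = 4): (4−5)(4−9)(4−12)(4−8) = (−1)·(−5)·(−8)·(−4) = 160 ≡ 4, so v_2 = 4^{−1} = 10 (mod 13).
  i = 3 (α = 9): (9−5)(9−4)(9−12)(9−8) = 4·5·(−3)·1 = −60 ≡ 5, so v_3 = 5^{−1} = 8 (mod 13).
  i = 4 (α = 12): (12−5)(12−4)(12−9)(12−8) = 7·8·3·4 = 672 ≡ 9, so v_4 = 9^{−1} = 3 (mod 13).
  i = 5 (α = 8): (8−5)(8−4)(8−9)(8−12) = 3·4·(−1)·(−4) = 48 ≡ 9, so v_5 = 9^{−1} = 3 (mod 13).
  v = [2, 10, 8, 3, 3].
Step 2: syndromes of r = [9, 10, 2, 2, 6] (all sums mod 13).
  S_0 = Σ v_i r_i = 2·9 + 10·10 + 8·2 + 3·2 + 3·6 = 158 ≡ 2.
  S_1 = Σ v_i α_i r_i = 2·5·9 + 10·4·10 + 8·9·2 + 3·12·2 + 3·8·6 = 850 ≡ 5.
  α_i^2 mod 13 = [12, 3, 3, 1, 12].
  S_2 = Σ v_i α_i^2 r_i = 2·12·9 + 10·3·10 + 8·3·2 + 3·1·2 + 3·12·6 = 786 ≡ 6.
  S = (2, 5, 6) ≠ 0, so r is not a codeword (an error is present).
Step 3: locate the error. For a single error e at position i, S_ℓ = v_i·e·α_i^ℓ, so α_err = S_1/S_0.
  S_0^{−1} = 2^{−1} = 7 (mod 13), so α_err = 5·7 = 35 ≡ 9 = α_3. Error position i = 3.
  Consistency check: S_2/S_1 = 6·8 = 48 ≡ 9 = α_err ✓ (single-error assumption holds).
Step 4: error magnitude e = S_0/v_3 = S_0·∏_{j≠3}(α_3 − α_j) = 2·5 = 10 ≡ 10 (mod 13).
Step 5: correct position 3: c_3 = r_3 − e = 2 − 10 ≡ 5 (mod 13). Hence c = [9, 10, 5, 2, 6].
  Check: interpolating c through the α_i gives m(x) = 1 + 12·x (degree < 2) with m(α_i) = c_i for every i, so c is indeed a codeword.


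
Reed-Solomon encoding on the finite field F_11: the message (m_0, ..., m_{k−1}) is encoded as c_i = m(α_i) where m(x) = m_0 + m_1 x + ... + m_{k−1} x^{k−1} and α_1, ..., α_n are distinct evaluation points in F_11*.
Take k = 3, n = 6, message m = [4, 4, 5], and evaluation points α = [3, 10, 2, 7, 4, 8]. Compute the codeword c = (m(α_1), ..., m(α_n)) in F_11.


c = [6, 5, 10, 2, 1, 4]

Message polynomial: m(x) = 4 + 4·x + 5·x^2 (mod 11).
For each evaluation point α_i, compute m(α_i) mod 11:
  α_1 = 3: Horner steps 5 → 8 → 6, so m(3) = 6.
  α_2 = 10: Horner steps 5 → 10 → 5, so m(10) = 5.
  α_3 = 2: Horner steps 5 → 3 → 10, so m(2) = 10.
  α_4 = 7: Horner steps 5 → 6 → 2, so m(7) = 2.
  α_5 = 4: Horner steps 5 → 2 → 1, so m(4) = 1.
  α_6 = 8: Horner steps 5 → 0 → 4, so m(8) = 4.
Codeword c = [6, 5, 10, 2, 1, 4] ∈ F_11^6.


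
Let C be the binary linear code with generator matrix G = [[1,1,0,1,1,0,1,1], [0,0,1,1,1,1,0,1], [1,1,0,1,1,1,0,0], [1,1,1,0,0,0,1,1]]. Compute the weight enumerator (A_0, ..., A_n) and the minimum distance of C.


Weight distribution: A_0 = 1, A_1 = 1, A_2 = 1, A_3 = 2, A_4 = 3, A_5 = 5, A_6 = 3. Minimum distance d = 1.

Enumerate all 2^4 = 16 messages m ∈ F_2^4.
For each, compute codeword c = mG in F_2^8, then tally its weight.
  m = 0000 → c = 00000000, weight = 0.
  m = 1000 → c = 11011011, weight = 6.
  m = 0100 → c = 00111101, weight = 5.
  m = 1100 → c = 11100110, weight = 5.
  m = 0010 → c = 11011100, weight = 5.
  m = 1010 → c = 00000111, weight = 3.
  m = 0110 → c = 11100001, weight = 4.
  m = 1110 → c = 00111010, weight = 4.
  m = 0001 → c = 11100011, weight = 5.
  m = 1001 → c = 00111000, weight = 3.
  m = 0101 → c = 11011110, weight = 6.
  m = 1101 → c = 00000101, weight = 2.
  m = 0011 → c = 00111111, weight = 6.
  m = 1011 → c = 11100100, weight = 4.
  m = 0111 → c = 00000010, weight = 1.
  m = 1111 → c = 11011001, weight = 5.
Tally weights:
  weight 0: 1 codewords.
  weight 1: 1 codewords.
  weight 2: 1 codewords.
  weight 3: 2 codewords.
  weight 4: 3 codewords.
  weight 5: 5 codewords.
  weight 6: 3 codewords.
Minimum distance d = smallest w > 0 with A_w > 0 = 1.
Sanity: Σ A_w = 16 = 2^4 = 16 ✓.


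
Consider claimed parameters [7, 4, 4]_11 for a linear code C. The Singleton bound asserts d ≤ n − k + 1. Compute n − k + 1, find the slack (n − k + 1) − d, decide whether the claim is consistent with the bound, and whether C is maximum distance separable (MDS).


Singleton RHS = n − k + 1 = 4, slack = 0, bound satisfied, MDS.

Singleton bound: d ≤ n − k + 1.
Here n = 7, k = 4, so n − k + 1 = 4.
Given d = 4, check d ≤ 4: YES.
Slack = (n − k + 1) − d = 0.
The code is MDS (slack = 0).
Description: the claimed parameters are [7, 4, 4]_11; such a code would be MDS (meets Singleton bound).


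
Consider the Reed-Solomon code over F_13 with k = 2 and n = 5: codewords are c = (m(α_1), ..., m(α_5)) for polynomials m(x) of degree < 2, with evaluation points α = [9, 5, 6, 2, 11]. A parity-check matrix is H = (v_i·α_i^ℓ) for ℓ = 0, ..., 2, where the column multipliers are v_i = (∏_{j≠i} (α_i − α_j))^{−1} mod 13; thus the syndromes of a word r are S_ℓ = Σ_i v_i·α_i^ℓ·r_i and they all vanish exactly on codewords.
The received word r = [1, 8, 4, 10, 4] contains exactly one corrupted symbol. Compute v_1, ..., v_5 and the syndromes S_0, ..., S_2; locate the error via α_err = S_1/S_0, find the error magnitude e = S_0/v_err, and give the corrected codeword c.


S = (5, 4, 11), error at position 3, error magnitude e = 1, c = [1, 8, 3, 10, 4].

Step 1: column multipliers v_i = (∏_{j≠i}(α_i − α_j))^{−1} mod 13.
  i = 1 (α = 9): (9−5)(9−6)(9−2)(9−11) = 4·3·7·(−2) = −168 ≡ 1, so v_1 = 1^{−1} = 1 (mod 13).
  i = 2 (α = 5): (5−9)(5−6)(5−2)(5−11) = (−4)·(−1)·3·(−6) = −72 ≡ 6, so v_2 = 6^{−1} = 11 (mod 13).
  i = 3 (α = 6): (6−9)(6−5)(6−2)(6−11) = (−3)·1·4·(−5) = 60 ≡ 8, so v_3 = 8^{−1} = 5 (mod 13).
  i = 4 (α = 2): (2−9)(2−5)(2−6)(2−11) = (−7)·(−3)·(−4)·(−9) = 756 ≡ 2, so v_4 = 2^{−1} = 7 (mod 13).
  i = 5 (α = 11): (11−9)(11−5)(11−6)(11−2) = 2·6·5·9 = 540 ≡ 7, so v_5 = 7^{−1} = 2 (mod 13).
  v = [1, 11, 5, 7, 2].
Step 2: syndromes of r = [1, 8, 4, 10, 4] (all sums mod 13).
  S_0 = Σ v_i r_i = 1·1 + 11·8 + 5·4 + 7·10 + 2·4 = 187 ≡ 5.
  S_1 = Σ v_i α_i r_i = 1·9·1 + 11·5·8 + 5·6·4 + 7·2·10 + 2·11·4 = 797 ≡ 4.
  α_i^2 mod 13 = [3, 12, 10, 4, 4].
  S_2 = Σ v_i α_i^2 r_i = 1·3·1 + 11·12·8 + 5·10·4 + 7·4·10 + 2·4·4 = 1571 ≡ 11.
  S = (5, 4, 11) ≠ 0, so r is not a codeword (an error is present).
Step 3: locate the error. For a single error e at position i, S_ℓ = v_i·e·α_i^ℓ, so α_err = S_1/S_0.
  S_0^{−1} = 5^{−1} = 8 (mod 13), so α_err = 4·8 = 32 ≡ 6 = α_3. Error position i = 3.
  Consistency check: S_2/S_1 = 11·10 = 110 ≡ 6 = α_err ✓ (single-error assumption holds).
Step 4: error magnitude e = S_0/v_3 = S_0·∏_{j≠3}(α_3 − α_j) = 5·8 = 40 ≡ 1 (mod 13).
Step 5: correct position 3: c_3 = r_3 − e = 4 − 1 ≡ 3 (mod 13). Hence c = [1, 8, 3, 10, 4].
  Check: interpolating c through the α_i gives m(x) = 7 + 8·x (degree < 2) with m(α_i) = c_i for every i, so c is indeed a codeword.


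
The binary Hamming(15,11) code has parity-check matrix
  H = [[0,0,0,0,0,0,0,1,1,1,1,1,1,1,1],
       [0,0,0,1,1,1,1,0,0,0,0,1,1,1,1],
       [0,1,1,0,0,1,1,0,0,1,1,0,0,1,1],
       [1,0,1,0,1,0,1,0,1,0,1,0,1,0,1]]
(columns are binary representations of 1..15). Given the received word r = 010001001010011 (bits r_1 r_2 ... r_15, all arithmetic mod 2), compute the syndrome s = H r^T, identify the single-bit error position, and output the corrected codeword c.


s = (0, 1, 1, 1)^T, error position = 7, corrected codeword c = 010001101010011

Compute s = H r^T mod 2 one row at a time:
  s_1 = 0 + 1 + 0 + 1 + 0 + 0 + 1 + 1 = 4 ≡ 0 (mod 2).
  s_2 = 0 + 0 + 1 + 0 + 0 + 0 + 1 + 1 = 3 ≡ 1 (mod 2).
  s_3 = 1 + 0 + 1 + 0 + 0 + 1 + 1 + 1 = 5 ≡ 1 (mod 2).
  s_4 = 0 + 0 + 0 + 0 + 1 + 1 + 0 + 1 = 3 ≡ 1 (mod 2).
s = (0, 1, 1, 1)^T — this equals column 7 of H (binary 0111), so error is at position 7.
Correct: flip bit 7 of r = 010001001010011 to get c = 010001101010011.


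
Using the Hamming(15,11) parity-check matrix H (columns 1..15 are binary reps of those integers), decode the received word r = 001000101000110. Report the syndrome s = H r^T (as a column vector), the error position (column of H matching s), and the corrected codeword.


s = (1, 1, 1, 0)^T, error position = 14, corrected codeword c = 001000101000100

Compute s = H r^T mod 2 one row at a time:
  s_1 = 0 + 1 + 0 + 0 + 0 + 1 + 1 + 0 = 3 ≡ 1 (mod 2).
  s_2 = 0 + 0 + 0 + 1 + 0 + 1 + 1 + 0 = 3 ≡ 1 (mod 2).
  s_3 = 0 + 1 + 0 + 1 + 0 + 0 + 1 + 0 = 3 ≡ 1 (mod 2).
  s_4 = 0 + 1 + 0 + 1 + 1 + 0 + 1 + 0 = 4 ≡ 0 (mod 2).
s = (1, 1, 1, 0)^T — this equals column 14 of H (binary 1110), so error is at position 14.
Correct: flip bit 14 of r = 001000101000110 to get c = 001000101000100.


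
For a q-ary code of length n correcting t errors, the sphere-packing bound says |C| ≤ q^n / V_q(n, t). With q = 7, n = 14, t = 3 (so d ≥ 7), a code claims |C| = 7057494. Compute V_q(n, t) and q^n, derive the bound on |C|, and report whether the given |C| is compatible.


V_q(n, t) = 81985, q^n = 678223072849, Hamming bound = 8272526, |C| = 7057494 ≤ bound (satisfied).

Step 1: Compute V_q(n, t) = Σ_{j=0}^3 C(n, j) (q−1)^j.
  j = 0: C(14,0)·(6)^0 = 1·1 = 1.
  j = 1: C(14,1)·(6)^1 = 14·6 = 84.
  j = 2: C(14,2)·(6)^2 = 91·36 = 3276.
  j = 3: C(14,3)·(6)^3 = 364·216 = 78624.
  V_q(n, t) = 1 + 84 + 3276 + 78624 = 81985.
Step 2: q^n = 7^14 = 678223072849.
Step 3: Hamming bound ⌊q^n / V_q(n,t)⌋ = ⌊678223072849/81985⌋ = 8272526.
Step 4: Compare |C| = 7057494 to 8272526: satisfied.
The claimed |C| lies below the Hamming bound.


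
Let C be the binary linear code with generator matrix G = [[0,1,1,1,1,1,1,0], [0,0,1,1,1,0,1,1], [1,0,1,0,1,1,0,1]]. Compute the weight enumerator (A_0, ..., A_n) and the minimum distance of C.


Weight distribution: A_0 = 1, A_3 = 1, A_4 = 2, A_5 = 3, A_6 = 1. Minimum distance d = 3.

Enumerate all 2^3 = 8 messages m ∈ F_2^3.
For each, compute codeword c = mG in F_2^8, then tally its weight.
  m = 000 → c = 00000000, weight = 0.
  m = 100 → c = 01111110, weight = 6.
  m = 010 → c = 00111011, weight = 5.
  m = 110 → c = 01000101, weight = 3.
  m = 001 → c = 10101101, weight = 5.
  m = 101 → c = 11010011, weight = 5.
  m = 011 → c = 10010110, weight = 4.
  m = 111 → c = 11101000, weight = 4.
Tally weights:
  weight 0: 1 codewords.
  weight 3: 1 codewords.
  weight 4: 2 codewords.
  weight 5: 3 codewords.
  weight 6: 1 codewords.
Minimum distance d = smallest w > 0 with A_w > 0 = 3.
Sanity: Σ A_w = 8 = 2^3 = 8 ✓.


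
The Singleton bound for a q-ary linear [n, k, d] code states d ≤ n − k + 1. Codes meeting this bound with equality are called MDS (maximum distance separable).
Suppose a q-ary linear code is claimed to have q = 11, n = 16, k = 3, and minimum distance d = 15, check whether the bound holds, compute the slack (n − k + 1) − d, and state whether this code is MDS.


Singleton RHS = n − k + 1 = 14, slack = -1, bound violated (no such code; not MDS).

Singleton bound: d ≤ n − k + 1.
Here n = 16, k = 3, so n − k + 1 = 14.
Given d = 15, check d ≤ 14: NO.
Slack = (n − k + 1) − d = -1.
The slack is negative: d = 15 exceeds n − k + 1 = 14 by 1, so the Singleton bound is violated and no linear [16, 3, 15]_11 code can exist. In particular it is not MDS (MDS requires d = n − k + 1 exactly).
Description: the claimed parameters are [16, 3, 15]_11; such a code would be impossible (violates the Singleton bound).


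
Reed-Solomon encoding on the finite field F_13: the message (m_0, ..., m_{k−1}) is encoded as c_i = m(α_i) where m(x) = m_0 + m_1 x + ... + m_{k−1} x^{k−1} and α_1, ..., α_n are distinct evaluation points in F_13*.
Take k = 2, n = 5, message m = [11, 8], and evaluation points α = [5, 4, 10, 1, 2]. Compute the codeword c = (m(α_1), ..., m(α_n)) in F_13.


c = [12, 4, 0, 6, 1]

Message polynomial: m(x) = 11 + 8·x (mod 13).
For each evaluation point α_i, compute m(α_i) mod 13:
  α_1 = 5: Horner steps 8 → 12, so m(5) = 12.
  α_2 = 4: Horner steps 8 → 4, so m(4) = 4.
  α_3 = 10: Horner steps 8 → 0, so m(10) = 0.
  α_4 = 1: Horner steps 8 → 6, so m(1) = 6.
  α_5 = 2: Horner steps 8 → 1, so m(2) = 1.
Codeword c = [12, 4, 0, 6, 1] ∈ F_13^5.


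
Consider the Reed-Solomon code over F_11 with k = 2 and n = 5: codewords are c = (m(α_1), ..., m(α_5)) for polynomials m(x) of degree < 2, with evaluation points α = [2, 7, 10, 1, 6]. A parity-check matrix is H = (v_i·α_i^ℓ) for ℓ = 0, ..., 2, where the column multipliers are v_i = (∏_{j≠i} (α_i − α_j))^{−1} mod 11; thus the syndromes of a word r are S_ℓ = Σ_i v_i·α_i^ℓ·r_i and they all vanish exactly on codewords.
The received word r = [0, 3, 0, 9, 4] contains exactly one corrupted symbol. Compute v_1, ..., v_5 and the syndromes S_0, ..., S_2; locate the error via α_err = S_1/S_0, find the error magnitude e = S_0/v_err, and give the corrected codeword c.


S = (5, 10, 9), error at position 1, error magnitude e = 3, c = [8, 3, 0, 9, 4].

Step 1: column multipliers v_i = (∏_{j≠i}(α_i − α_j))^{−1} mod 11.
  i = 1 (α = 2): (2−7)(2−10)(2−1)(2−6) = (−5)·(−8)·1·(−4) = −160 ≡ 5, so v_1 = 5^{−1} = 9 (mod 11).
  i = 2 (α = 7): (7−2)(7−10)(7−1)(7−6) = 5·(−3)·6·1 = −90 ≡ 9, so v_2 = 9^{−1} = 5 (mod 11).
  i = 3 (α = 10): (10−2)(10−7)(10−1)(10−6) = 8·3·9·4 = 864 ≡ 6, so v_3 = 6^{−1} = 2 (mod 11).
  i = 4 (α = 1): (1−2)(1−7)(1−10)(1−6) = (−1)·(−6)·(−9)·(−5) = 270 ≡ 6, so v_4 = 6^{−1} = 2 (mod 11).
  i = 5 (α = 6): (6−2)(6−7)(6−10)(6−1) = 4·(−1)·(−4)·5 = 80 ≡ 3, so v_5 = 3^{−1} = 4 (mod 11).
  v = [9, 5, 2, 2, 4].
Step 2: syndromes of r = [0, 3, 0, 9, 4] (all sums mod 11).
  S_0 = Σ v_i r_i = 9·0 + 5·3 + 2·0 + 2·9 + 4·4 = 49 ≡ 5.
  S_1 = Σ v_i α_i r_i = 9·2·0 + 5·7·3 + 2·10·0 + 2·1·9 + 4·6·4 = 219 ≡ 10.
  α_i^2 mod 11 = [4, 5, 1, 1, 3].
  S_2 = Σ v_i α_i^2 r_i = 9·4·0 + 5·5·3 + 2·1·0 + 2·1·9 + 4·3·4 = 141 ≡ 9.
  S = (5, 10, 9) ≠ 0, so r is not a codeword (an error is present).
Step 3: locate the error. For a single error e at position i, S_ℓ = v_i·e·α_i^ℓ, so α_err = S_1/S_0.
  S_0^{−1} = 5^{−1} = 9 (mod 11), so α_err = 10·9 = 90 ≡ 2 = α_1. Error position i = 1.
  Consistency check: S_2/S_1 = 9·10 = 90 ≡ 2 = α_err ✓ (single-error assumption holds).
Step 4: error magnitude e = S_0/v_1 = S_0·∏_{j≠1}(α_1 − α_j) = 5·5 = 25 ≡ 3 (mod 11).
Step 5: correct position 1: c_1 = r_1 − e = 0 − 3 ≡ 8 (mod 11). Hence c = [8, 3, 0, 9, 4].
  Check: interpolating c through the α_i gives m(x) = 10 + 10·x (degree < 2) with m(α_i) = c_i for every i, so c is indeed a codeword.


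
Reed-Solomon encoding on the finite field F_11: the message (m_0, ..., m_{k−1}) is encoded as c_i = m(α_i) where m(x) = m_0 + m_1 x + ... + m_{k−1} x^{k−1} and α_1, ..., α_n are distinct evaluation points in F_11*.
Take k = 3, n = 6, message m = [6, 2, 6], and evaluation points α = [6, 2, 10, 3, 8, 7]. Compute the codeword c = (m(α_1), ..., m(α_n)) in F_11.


c = [3, 1, 10, 0, 10, 6]

Message polynomial: m(x) = 6 + 2·x + 6·x^2 (mod 11).
For each evaluation point α_i, compute m(α_i) mod 11:
  α_1 = 6: Horner steps 6 → 5 → 3, so m(6) = 3.
  α_2 = 2: Horner steps 6 → 3 → 1, so m(2) = 1.
  α_3 = 10: Horner steps 6 → 7 → 10, so m(10) = 10.
  α_4 = 3: Horner steps 6 → 9 → 0, so m(3) = 0.
  α_5 = 8: Horner steps 6 → 6 → 10, so m(8) = 10.
  α_6 = 7: Horner steps 6 → 0 → 6, so m(7) = 6.
Codeword c = [3, 1, 10, 0, 10, 6] ∈ F_11^6.


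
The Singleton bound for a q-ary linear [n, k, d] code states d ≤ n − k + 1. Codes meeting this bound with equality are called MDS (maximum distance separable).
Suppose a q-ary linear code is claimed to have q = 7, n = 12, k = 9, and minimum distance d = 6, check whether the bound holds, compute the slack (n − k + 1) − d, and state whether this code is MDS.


Singleton RHS = n − k + 1 = 4, slack = -2, bound violated (no such code; not MDS).

Singleton bound: d ≤ n − k + 1.
Here n = 12, k = 9, so n − k + 1 = 4.
Given d = 6, check d ≤ 4: NO.
Slack = (n − k + 1) − d = -2.
The slack is negative: d = 6 exceeds n − k + 1 = 4 by 2, so the Singleton bound is violated and no linear [12, 9, 6]_7 code can exist. In particular it is not MDS (MDS requires d = n − k + 1 exactly).
Description: the claimed parameters are [12, 9, 6]_7; such a code would be impossible (violates the Singleton bound).


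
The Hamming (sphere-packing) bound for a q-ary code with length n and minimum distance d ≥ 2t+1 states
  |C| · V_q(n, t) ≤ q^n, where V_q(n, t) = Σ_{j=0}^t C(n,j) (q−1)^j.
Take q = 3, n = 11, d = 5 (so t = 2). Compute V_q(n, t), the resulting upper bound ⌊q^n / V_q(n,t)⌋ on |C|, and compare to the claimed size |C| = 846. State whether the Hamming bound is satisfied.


V_q(n, t) = 243, q^n = 177147, Hamming bound = 729, |C| = 846 > bound (violated).

Step 1: Compute V_q(n, t) = Σ_{j=0}^2 C(n, j) (q−1)^j.
  j = 0: C(11,0)·(2)^0 = 1·1 = 1.
  j = 1: C(11,1)·(2)^1 = 11·2 = 22.
  j = 2: C(11,2)·(2)^2 = 55·4 = 220.
  V_q(n, t) = 1 + 22 + 220 = 243.
Step 2: q^n = 3^11 = 177147.
Step 3: Hamming bound ⌊q^n / V_q(n,t)⌋ = ⌊177147/243⌋ = 729.
Step 4: Compare |C| = 846 to 729: violated.
The claimed |C| lies above the Hamming bound, so no 3-ary code of length 11 with d ≥ 5 can have 846 codewords.


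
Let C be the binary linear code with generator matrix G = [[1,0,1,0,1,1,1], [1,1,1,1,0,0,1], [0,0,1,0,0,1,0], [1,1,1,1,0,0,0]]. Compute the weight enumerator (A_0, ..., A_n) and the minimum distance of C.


Weight distribution: A_0 = 1, A_1 = 1, A_2 = 2, A_3 = 2, A_4 = 5, A_5 = 5. Minimum distance d = 1.

Enumerate all 2^4 = 16 messages m ∈ F_2^4.
For each, compute codeword c = mG in F_2^7, then tally its weight.
  m = 0000 → c = 0000000, weight = 0.
  m = 1000 → c = 1010111, weight = 5.
  m = 0100 → c = 1111001, weight = 5.
  m = 1100 → c = 0101110, weight = 4.
  m = 0010 → c = 0010010, weight = 2.
  m = 1010 → c = 1000101, weight = 3.
  m = 0110 → c = 1101011, weight = 5.
  m = 1110 → c = 0111100, weight = 4.
  m = 0001 → c = 1111000, weight = 4.
  m = 1001 → c = 0101111, weight = 5.
  m = 0101 → c = 0000001, weight = 1.
  m = 1101 → c = 1010110, weight = 4.
  m = 0011 → c = 1101010, weight = 4.
  m = 1011 → c = 0111101, weight = 5.
  m = 0111 → c = 0010011, weight = 3.
  m = 1111 → c = 1000100, weight = 2.
Tally weights:
  weight 0: 1 codewords.
  weight 1: 1 codewords.
  weight 2: 2 codewords.
  weight 3: 2 codewords.
  weight 4: 5 codewords.
  weight 5: 5 codewords.
Minimum distance d = smallest w > 0 with A_w > 0 = 1.
Sanity: Σ A_w = 16 = 2^4 = 16 ✓.


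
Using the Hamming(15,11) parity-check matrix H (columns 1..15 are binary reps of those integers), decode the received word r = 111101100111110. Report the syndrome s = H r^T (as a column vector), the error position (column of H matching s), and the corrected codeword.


s = (1, 0, 1, 1)^T, error position = 11, corrected codeword c = 111101100101110

Compute s = H r^T mod 2 one row at a time:
  s_1 = 0 + 0 + 1 + 1 + 1 + 1 + 1 + 0 = 5 ≡ 1 (mod 2).
  s_2 = 1 + 0 + 1 + 1 + 1 + 1 + 1 + 0 = 6 ≡ 0 (mod 2).
  s_3 = 1 + 1 + 1 + 1 + 1 + 1 + 1 + 0 = 7 ≡ 1 (mod 2).
  s_4 = 1 + 1 + 0 + 1 + 0 + 1 + 1 + 0 = 5 ≡ 1 (mod 2).
s = (1, 0, 1, 1)^T — this equals column 11 of H (binary 1011), so error is at position 11.
Correct: flip bit 11 of r = 111101100111110 to get c = 111101100101110.


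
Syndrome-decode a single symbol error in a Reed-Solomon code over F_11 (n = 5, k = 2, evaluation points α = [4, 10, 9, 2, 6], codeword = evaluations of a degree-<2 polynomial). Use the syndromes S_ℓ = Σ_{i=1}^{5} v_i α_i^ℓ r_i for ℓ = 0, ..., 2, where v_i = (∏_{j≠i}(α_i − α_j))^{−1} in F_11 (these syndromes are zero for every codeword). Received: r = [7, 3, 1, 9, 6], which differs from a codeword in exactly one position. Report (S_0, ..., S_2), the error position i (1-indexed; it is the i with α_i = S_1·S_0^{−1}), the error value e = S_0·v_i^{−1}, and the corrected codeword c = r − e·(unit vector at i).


S = (5, 9, 3), error at position 1, error magnitude e = 5, c = [2, 3, 1, 9, 6].

Step 1: column multipliers v_i = (∏_{j≠i}(α_i − α_j))^{−1} mod 11.
  i = 1 (α = 4): (4−10)(4−9)(4−2)(4−6) = (−6)·(−5)·2·(−2) = −120 ≡ 1, so v_1 = 1^{−1} = 1 (mod 11).
  i = 2 (α = 10): (10−4)(10−9)(10−2)(10−6) = 6·1·8·4 = 192 ≡ 5, so v_2 = 5^{−1} = 9 (mod 11).
  i = 3 (α = 9): (9−4)(9−10)(9−2)(9−6) = 5·(−1)·7·3 = −105 ≡ 5, so v_3 = 5^{−1} = 9 (mod 11).
  i = 4 (α = 2): (2−4)(2−10)(2−9)(2−6) = (−2)·(−8)·(−7)·(−4) = 448 ≡ 8, so v_4 = 8^{−1} = 7 (mod 11).
  i = 5 (α = 6): (6−4)(6−10)(6−9)(6−2) = 2·(−4)·(−3)·4 = 96 ≡ 8, so v_5 = 8^{−1} = 7 (mod 11).
  v = [1, 9, 9, 7, 7].
Step 2: syndromes of r = [7, 3, 1, 9, 6] (all sums mod 11).
  S_0 = Σ v_i r_i = 1·7 + 9·3 + 9·1 + 7·9 + 7·6 = 148 ≡ 5.
  S_1 = Σ v_i α_i r_i = 1·4·7 + 9·10·3 + 9·9·1 + 7·2·9 + 7·6·6 = 757 ≡ 9.
  α_i^2 mod 11 = [5, 1, 4, 4, 3].
  S_2 = Σ v_i α_i^2 r_i = 1·5·7 + 9·1·3 + 9·4·1 + 7·4·9 + 7·3·6 = 476 ≡ 3.
  S = (5, 9, 3) ≠ 0, so r is not a codeword (an error is present).
Step 3: locate the error. For a single error e at position i, S_ℓ = v_i·e·α_i^ℓ, so α_err = S_1/S_0.
  S_0^{−1} = 5^{−1} = 9 (mod 11), so α_err = 9·9 = 81 ≡ 4 = α_1. Error position i = 1.
  Consistency check: S_2/S_1 = 3·5 = 15 ≡ 4 = α_err ✓ (single-error assumption holds).
Step 4: error magnitude e = S_0/v_1 = S_0·∏_{j≠1}(α_1 − α_j) = 5·1 = 5 ≡ 5 (mod 11).
Step 5: correct position 1: c_1 = r_1 − e = 7 − 5 ≡ 2 (mod 11). Hence c = [2, 3, 1, 9, 6].
  Check: interpolating c through the α_i gives m(x) = 5 + 2·x (degree < 2) with m(α_i) = c_i for every i, so c is indeed a codeword.
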